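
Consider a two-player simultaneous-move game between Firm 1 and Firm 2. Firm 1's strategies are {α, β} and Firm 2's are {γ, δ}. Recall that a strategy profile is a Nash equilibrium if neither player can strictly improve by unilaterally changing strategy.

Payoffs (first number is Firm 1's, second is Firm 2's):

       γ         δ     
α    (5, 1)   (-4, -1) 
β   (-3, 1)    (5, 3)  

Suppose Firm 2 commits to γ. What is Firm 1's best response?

α

Against γ, Firm 1 earns 5 from α and -3 from β.
So α is the best response.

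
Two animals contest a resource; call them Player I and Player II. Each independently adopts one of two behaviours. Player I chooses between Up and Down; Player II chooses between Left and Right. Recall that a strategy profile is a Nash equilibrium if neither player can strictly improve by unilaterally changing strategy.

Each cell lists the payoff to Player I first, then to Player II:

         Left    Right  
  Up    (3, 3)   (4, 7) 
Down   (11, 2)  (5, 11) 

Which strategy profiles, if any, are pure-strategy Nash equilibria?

(Up, Left): Player I prefers Down (11 > 3); Player II prefers Right (7 > 3) — not an equilibrium.
(Up, Right): Player I prefers Down (5 > 4) — not an equilibrium.
(Down, Left): Player II prefers Right (11 > 2) — not an equilibrium.
(Down, Right): Player I gets 5 ≥ 4 from Up, and Player II gets 11 ≥ 2 from Left — Nash equilibrium.

(Down, Right)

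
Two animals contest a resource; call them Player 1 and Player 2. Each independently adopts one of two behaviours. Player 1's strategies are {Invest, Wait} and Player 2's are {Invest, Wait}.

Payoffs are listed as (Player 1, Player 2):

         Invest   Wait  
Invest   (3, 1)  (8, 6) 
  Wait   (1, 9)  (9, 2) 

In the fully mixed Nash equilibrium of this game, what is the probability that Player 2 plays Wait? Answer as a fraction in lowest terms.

Let c be the probability that Player 2 plays Invest. In a completely mixed equilibrium, Player 1 must be indifferent between Invest and Wait.
Player 1's expected payoff from Invest is 3c + 8(1−c); from Wait it is c + 9(1−c).
Setting these equal: −5c + 8 = −8c + 9, so c = 1/3.
Therefore Player 2 plays Wait with probability 1 − 1/3 = 2/3.

2/3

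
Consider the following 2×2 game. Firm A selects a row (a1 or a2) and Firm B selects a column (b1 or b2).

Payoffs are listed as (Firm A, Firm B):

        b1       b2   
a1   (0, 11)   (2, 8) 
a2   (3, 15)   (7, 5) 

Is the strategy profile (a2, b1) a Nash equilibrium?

Yes

At (a2, b1), Firm A earns 3; switching to a1 would give 0, so Firm A has no profitable deviation.
Firm B earns 15; switching to b2 would give 5, so Firm B has no profitable deviation.
Neither player can gain by a unilateral deviation, so this profile is a Nash equilibrium.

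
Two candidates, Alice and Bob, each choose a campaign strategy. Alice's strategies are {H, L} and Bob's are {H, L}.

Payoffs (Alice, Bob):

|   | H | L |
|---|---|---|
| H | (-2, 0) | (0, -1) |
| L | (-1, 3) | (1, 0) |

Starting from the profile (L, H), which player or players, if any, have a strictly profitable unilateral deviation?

Neither

Alice at (L, H) earns -1; deviating to H yields -2 — not better.
Bob earns 3; deviating to L yields 0 — not better.
Neither player can strictly improve; the profile is a Nash equilibrium.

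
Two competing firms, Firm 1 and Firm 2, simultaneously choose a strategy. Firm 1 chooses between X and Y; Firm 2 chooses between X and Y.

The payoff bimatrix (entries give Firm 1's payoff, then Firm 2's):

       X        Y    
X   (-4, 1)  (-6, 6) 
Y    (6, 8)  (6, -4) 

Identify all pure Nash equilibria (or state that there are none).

(Y, X)

(X, X): Firm 1 prefers Y (6 > -4); Firm 2 prefers Y (6 > 1) — not an equilibrium.
(X, Y): Firm 1 prefers Y (6 > -6) — not an equilibrium.
(Y, X): Firm 1 gets 6 ≥ -4 from X, and Firm 2 gets 8 ≥ -4 from Y — Nash equilibrium.
(Y, Y): Firm 2 prefers X (8 > -4) — not an equilibrium.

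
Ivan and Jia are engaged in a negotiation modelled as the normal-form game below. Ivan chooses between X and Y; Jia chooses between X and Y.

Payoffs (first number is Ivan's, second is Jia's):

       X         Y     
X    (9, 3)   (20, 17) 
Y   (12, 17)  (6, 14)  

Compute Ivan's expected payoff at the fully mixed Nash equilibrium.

186/17

First find y, the probability Jia plays X, from Ivan's indifference between X and Y: 9y + 20(1−y) = 12y + 6(1−y), giving y = 14/17.
Since Ivan is indifferent in equilibrium, Ivan's expected payoff equals the payoff from either row against (14/17, 3/17). Using X: 9(14/17) + 20(3/17) = 186/17.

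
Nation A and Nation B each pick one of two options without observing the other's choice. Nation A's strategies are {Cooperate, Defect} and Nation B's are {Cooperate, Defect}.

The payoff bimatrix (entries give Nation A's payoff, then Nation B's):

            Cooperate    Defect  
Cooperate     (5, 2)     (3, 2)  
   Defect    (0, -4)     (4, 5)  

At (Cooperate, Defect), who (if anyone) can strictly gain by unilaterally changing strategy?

Nation A at (Cooperate, Defect) earns 3; deviating to Defect yields 4 — a strict improvement.
Nation B earns 2; deviating to Cooperate yields 2 — not better.
Only Nation A has a strictly profitable deviation.

Nation A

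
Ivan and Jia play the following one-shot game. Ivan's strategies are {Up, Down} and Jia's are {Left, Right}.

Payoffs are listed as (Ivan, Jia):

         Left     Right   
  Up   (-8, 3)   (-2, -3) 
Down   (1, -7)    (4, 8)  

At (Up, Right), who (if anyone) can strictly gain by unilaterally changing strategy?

Ivan at (Up, Right) earns -2; deviating to Down yields 4 — a strict improvement.
Jia earns -3; deviating to Left yields 3 — a strict improvement.
Both Ivan and Jia have strictly profitable deviations.

Both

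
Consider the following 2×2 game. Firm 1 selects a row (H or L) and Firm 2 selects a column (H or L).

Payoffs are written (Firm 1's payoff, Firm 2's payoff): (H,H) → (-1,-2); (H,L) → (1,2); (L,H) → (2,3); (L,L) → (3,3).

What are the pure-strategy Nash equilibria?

(L, H) and (L, L)

(H, H): Firm 1 prefers L (2 > -1); Firm 2 prefers L (2 > -2) — not an equilibrium.
(H, L): Firm 1 prefers L (3 > 1) — not an equilibrium.
(L, H): Firm 1 gets 2 ≥ -1 from H, and Firm 2 gets 3 ≥ 3 from L — Nash equilibrium.
(L, L): Firm 1 gets 3 ≥ 1 from H, and Firm 2 gets 3 ≥ 3 from H — Nash equilibrium.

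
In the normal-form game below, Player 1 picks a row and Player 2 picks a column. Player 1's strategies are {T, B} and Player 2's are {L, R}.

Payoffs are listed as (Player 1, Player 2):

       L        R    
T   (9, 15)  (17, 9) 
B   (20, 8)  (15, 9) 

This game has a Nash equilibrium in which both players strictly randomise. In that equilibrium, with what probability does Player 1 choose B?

6/7

Let r be the probability that Player 1 plays T. In a completely mixed equilibrium, Player 2 must be indifferent between L and R.
Player 2's expected payoff from L is 15r + 8(1−r); from R it is 9r + 9(1−r).
Setting these equal: 7r + 8 = 9, so r = 1/7.
Therefore Player 1 plays B with probability 1 − 1/7 = 6/7.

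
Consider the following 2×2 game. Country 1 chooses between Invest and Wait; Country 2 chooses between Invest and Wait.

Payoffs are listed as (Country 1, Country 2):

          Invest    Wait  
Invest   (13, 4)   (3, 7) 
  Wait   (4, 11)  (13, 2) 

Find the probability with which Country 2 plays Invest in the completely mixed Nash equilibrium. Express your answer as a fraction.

10/19

Let c be the probability that Country 2 plays Invest. In a completely mixed equilibrium, Country 1 must be indifferent between Invest and Wait.
Country 1's expected payoff from Invest is 13c + 3(1−c); from Wait it is 4c + 13(1−c).
Setting these equal: 10c + 3 = −9c + 13, so c = 10/19.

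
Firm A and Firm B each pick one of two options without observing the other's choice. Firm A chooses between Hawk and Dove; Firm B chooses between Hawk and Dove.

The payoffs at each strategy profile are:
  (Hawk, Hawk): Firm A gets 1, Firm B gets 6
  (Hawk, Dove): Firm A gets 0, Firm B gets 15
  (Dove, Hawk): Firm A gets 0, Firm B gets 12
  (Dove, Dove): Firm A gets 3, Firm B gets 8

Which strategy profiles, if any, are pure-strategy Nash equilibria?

none

(Hawk, Hawk): Firm B prefers Dove (15 > 6) — not an equilibrium.
(Hawk, Dove): Firm A prefers Dove (3 > 0) — not an equilibrium.
(Dove, Hawk): Firm A prefers Hawk (1 > 0) — not an equilibrium.
(Dove, Dove): Firm B prefers Hawk (12 > 8) — not an equilibrium.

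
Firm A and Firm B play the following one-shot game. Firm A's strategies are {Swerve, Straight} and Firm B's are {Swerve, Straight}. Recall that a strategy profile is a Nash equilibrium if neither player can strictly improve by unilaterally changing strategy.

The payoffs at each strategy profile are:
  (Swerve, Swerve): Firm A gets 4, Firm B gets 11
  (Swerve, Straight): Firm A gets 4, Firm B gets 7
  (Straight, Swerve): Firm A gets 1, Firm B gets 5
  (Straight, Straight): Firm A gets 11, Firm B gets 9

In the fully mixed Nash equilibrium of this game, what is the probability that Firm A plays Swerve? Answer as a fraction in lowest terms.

Let p be the probability that Firm A plays Swerve. In a completely mixed equilibrium, Firm B must be indifferent between Swerve and Straight.
Firm B's expected payoff from Swerve is 11p + 5(1−p); from Straight it is 7p + 9(1−p).
Setting these equal: 6p + 5 = −2p + 9, so p = 1/2.

1/2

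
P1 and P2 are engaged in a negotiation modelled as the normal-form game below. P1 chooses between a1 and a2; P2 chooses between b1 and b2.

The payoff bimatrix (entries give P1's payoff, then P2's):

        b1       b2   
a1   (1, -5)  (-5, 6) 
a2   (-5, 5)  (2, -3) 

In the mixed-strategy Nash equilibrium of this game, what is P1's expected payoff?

-23/13

First find q, the probability P2 plays b1, from P1's indifference between a1 and a2: q − 5(1−q) = −5q + 2(1−q), giving q = 7/13.
Since P1 is indifferent in equilibrium, P1's expected payoff equals the payoff from either row against (7/13, 6/13). Using a1: (7/13) − 5(6/13) = -23/13.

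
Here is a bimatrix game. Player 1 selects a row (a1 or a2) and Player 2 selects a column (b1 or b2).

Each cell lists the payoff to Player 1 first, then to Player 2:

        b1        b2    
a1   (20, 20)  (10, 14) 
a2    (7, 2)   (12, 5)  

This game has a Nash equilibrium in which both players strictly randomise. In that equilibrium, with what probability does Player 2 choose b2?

Let c be the probability that Player 2 plays b1. In a completely mixed equilibrium, Player 1 must be indifferent between a1 and a2.
Player 1's expected payoff from a1 is 20c + 10(1−c); from a2 it is 7c + 12(1−c).
Setting these equal: 10c + 10 = −5c + 12, so c = 2/15.
Therefore Player 2 plays b2 with probability 1 − 2/15 = 13/15.

13/15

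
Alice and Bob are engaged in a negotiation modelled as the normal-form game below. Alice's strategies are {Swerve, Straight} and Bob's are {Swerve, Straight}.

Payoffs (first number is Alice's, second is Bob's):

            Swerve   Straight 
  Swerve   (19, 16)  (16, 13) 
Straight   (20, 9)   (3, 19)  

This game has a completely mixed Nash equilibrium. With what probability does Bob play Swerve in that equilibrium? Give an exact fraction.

13/14

Let y be the probability that Bob plays Swerve. In a completely mixed equilibrium, Alice must be indifferent between Swerve and Straight.
Alice's expected payoff from Swerve is 19y + 16(1−y); from Straight it is 20y + 3(1−y).
Setting these equal: 3y + 16 = 17y + 3, so y = 13/14.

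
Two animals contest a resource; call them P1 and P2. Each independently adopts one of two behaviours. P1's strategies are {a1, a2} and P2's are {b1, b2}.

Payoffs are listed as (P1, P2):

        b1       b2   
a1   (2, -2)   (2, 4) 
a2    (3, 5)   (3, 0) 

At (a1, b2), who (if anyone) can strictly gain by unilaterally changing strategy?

P1

P1 at (a1, b2) earns 2; deviating to a2 yields 3 — a strict improvement.
P2 earns 4; deviating to b1 yields -2 — not better.
Only P1 has a strictly profitable deviation.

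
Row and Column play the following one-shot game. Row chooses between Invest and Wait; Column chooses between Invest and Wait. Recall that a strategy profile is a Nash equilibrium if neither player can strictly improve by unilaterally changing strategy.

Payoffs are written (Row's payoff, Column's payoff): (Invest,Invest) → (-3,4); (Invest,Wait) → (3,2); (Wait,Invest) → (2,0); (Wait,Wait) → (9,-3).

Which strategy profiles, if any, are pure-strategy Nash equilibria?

(Wait, Invest)

(Invest, Invest): Row prefers Wait (2 > -3) — not an equilibrium.
(Invest, Wait): Row prefers Wait (9 > 3); Column prefers Invest (4 > 2) — not an equilibrium.
(Wait, Invest): Row gets 2 ≥ -3 from Invest, and Column gets 0 ≥ -3 from Wait — Nash equilibrium.
(Wait, Wait): Column prefers Invest (0 > -3) — not an equilibrium.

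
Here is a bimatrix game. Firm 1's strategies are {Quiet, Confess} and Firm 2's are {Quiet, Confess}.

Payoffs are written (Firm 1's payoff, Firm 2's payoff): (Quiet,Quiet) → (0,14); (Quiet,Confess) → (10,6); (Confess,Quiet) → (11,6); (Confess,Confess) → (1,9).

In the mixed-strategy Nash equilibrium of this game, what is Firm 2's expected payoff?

First find p, the probability Firm 1 plays Quiet, from Firm 2's indifference between Quiet and Confess: 14p + 6(1−p) = 6p + 9(1−p), giving p = 3/11.
Since Firm 2 is indifferent in equilibrium, Firm 2's expected payoff equals the payoff from either column against (3/11, 8/11). Using Quiet: 14(3/11) + 6(8/11) = 90/11.

90/11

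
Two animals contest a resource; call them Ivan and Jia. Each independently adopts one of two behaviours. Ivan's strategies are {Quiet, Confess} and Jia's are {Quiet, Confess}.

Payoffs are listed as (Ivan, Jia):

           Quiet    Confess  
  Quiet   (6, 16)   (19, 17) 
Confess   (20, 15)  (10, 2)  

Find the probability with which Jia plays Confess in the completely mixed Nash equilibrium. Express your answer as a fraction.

Let y be the probability that Jia plays Quiet. In a completely mixed equilibrium, Ivan must be indifferent between Quiet and Confess.
Ivan's expected payoff from Quiet is 6y + 19(1−y); from Confess it is 20y + 10(1−y).
Setting these equal: −13y + 19 = 10y + 10, so y = 9/23.
Therefore Jia plays Confess with probability 1 − 9/23 = 14/23.

14/23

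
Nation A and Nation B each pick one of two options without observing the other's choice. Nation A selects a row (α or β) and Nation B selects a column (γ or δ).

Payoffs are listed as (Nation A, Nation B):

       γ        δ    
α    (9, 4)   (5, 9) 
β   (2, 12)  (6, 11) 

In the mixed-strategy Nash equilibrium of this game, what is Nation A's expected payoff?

11/2

First find y, the probability Nation B plays γ, from Nation A's indifference between α and β: 9y + 5(1−y) = 2y + 6(1−y), giving y = 1/8.
Since Nation A is indifferent in equilibrium, Nation A's expected payoff equals the payoff from either row against (1/8, 7/8). Using α: 9(1/8) + 5(7/8) = 11/2.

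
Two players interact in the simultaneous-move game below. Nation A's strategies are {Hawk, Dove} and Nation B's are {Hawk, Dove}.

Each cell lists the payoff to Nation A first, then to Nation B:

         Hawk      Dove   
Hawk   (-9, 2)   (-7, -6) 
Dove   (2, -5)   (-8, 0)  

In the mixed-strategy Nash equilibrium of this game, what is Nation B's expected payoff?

First find x, the probability Nation A plays Hawk, from Nation B's indifference between Hawk and Dove: 2x − 5(1−x) = −6x, giving x = 5/13.
Since Nation B is indifferent in equilibrium, Nation B's expected payoff equals the payoff from either column against (5/13, 8/13). Using Hawk: 2(5/13) − 5(8/13) = -30/13.

-30/13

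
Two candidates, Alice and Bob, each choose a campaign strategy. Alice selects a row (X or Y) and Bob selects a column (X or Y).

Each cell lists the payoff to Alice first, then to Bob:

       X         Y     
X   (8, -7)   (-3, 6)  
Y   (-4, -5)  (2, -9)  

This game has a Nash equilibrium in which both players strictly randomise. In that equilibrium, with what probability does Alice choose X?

Let x be the probability that Alice plays X. In a completely mixed equilibrium, Bob must be indifferent between X and Y.
Bob's expected payoff from X is −7x − 5(1−x); from Y it is 6x − 9(1−x).
Setting these equal: −2x − 5 = 15x − 9, so x = 4/17.

4/17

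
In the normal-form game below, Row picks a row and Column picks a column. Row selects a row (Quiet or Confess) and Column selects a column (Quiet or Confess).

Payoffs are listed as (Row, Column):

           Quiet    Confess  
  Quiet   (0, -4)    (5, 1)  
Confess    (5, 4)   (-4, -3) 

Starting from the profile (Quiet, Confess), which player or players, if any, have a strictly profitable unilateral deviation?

Row at (Quiet, Confess) earns 5; deviating to Confess yields -4 — not better.
Column earns 1; deviating to Quiet yields -4 — not better.
Neither player can strictly improve; the profile is a Nash equilibrium.

Neither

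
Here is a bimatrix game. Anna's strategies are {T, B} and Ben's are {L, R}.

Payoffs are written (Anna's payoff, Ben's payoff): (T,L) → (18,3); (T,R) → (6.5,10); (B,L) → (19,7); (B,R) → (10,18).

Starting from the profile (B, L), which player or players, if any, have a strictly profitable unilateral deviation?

Anna at (B, L) earns 19; deviating to T yields 18 — not better.
Ben earns 7; deviating to R yields 18 — a strict improvement.
Only Ben has a strictly profitable deviation.

Ben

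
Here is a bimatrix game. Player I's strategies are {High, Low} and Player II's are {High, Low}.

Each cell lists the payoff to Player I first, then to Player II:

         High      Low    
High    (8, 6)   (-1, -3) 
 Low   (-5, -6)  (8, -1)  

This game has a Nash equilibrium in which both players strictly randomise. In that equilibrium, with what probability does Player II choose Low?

13/22

Let y be the probability that Player II plays High. In a completely mixed equilibrium, Player I must be indifferent between High and Low.
Player I's expected payoff from High is 8y − (1−y); from Low it is −5y + 8(1−y).
Setting these equal: 9y − 1 = −13y + 8, so y = 9/22.
Therefore Player II plays Low with probability 1 − 9/22 = 13/22.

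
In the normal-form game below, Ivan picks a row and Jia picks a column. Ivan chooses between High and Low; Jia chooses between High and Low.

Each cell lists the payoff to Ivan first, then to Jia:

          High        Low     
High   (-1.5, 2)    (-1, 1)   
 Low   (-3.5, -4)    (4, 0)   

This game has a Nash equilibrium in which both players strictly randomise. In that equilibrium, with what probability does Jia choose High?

Let q be the probability that Jia plays High. In a completely mixed equilibrium, Ivan must be indifferent between High and Low.
Ivan's expected payoff from High is −1.5q − (1−q); from Low it is −3.5q + 4(1−q).
Setting these equal: −0.5q − 1 = −7.5q + 4, so q = 5/7.

5/7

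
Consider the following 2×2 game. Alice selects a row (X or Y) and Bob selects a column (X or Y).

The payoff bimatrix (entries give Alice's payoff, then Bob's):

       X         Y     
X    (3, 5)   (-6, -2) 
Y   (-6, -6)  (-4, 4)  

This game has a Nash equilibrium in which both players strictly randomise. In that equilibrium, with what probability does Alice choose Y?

Let p be the probability that Alice plays X. In a completely mixed equilibrium, Bob must be indifferent between X and Y.
Bob's expected payoff from X is 5p − 6(1−p); from Y it is −2p + 4(1−p).
Setting these equal: 11p − 6 = −6p + 4, so p = 10/17.
Therefore Alice plays Y with probability 1 − 10/17 = 7/17.

7/17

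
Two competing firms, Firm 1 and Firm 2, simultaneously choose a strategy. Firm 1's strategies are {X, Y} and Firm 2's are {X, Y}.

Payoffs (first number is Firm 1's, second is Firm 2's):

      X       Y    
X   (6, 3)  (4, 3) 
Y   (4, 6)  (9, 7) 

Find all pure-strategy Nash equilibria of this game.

(X, X): Firm 1 gets 6 ≥ 4 from Y, and Firm 2 gets 3 ≥ 3 from Y — Nash equilibrium.
(X, Y): Firm 1 prefers Y (9 > 4) — not an equilibrium.
(Y, X): Firm 1 prefers X (6 > 4); Firm 2 prefers Y (7 > 6) — not an equilibrium.
(Y, Y): Firm 1 gets 9 ≥ 4 from X, and Firm 2 gets 7 ≥ 6 from X — Nash equilibrium.

(X, X) and (Y, Y)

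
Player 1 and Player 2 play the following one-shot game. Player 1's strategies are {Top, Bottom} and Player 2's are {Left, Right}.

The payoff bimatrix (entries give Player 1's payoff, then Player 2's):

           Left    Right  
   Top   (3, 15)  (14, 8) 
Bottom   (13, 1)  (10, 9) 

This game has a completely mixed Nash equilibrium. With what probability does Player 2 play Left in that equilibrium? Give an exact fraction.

2/7

Let c be the probability that Player 2 plays Left. In a completely mixed equilibrium, Player 1 must be indifferent between Top and Bottom.
Player 1's expected payoff from Top is 3c + 14(1−c); from Bottom it is 13c + 10(1−c).
Setting these equal: −11c + 14 = 3c + 10, so c = 2/7.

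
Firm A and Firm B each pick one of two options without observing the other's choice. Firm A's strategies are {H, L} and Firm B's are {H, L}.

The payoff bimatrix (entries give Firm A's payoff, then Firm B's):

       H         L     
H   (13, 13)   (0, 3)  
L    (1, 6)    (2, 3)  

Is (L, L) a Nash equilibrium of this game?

No

At (L, L), Firm A earns 2; switching to H would give 0, so Firm A has no profitable deviation.
Firm B earns 3; switching to H would give 6, so Firm B would deviate.
Since at least one player can profitably deviate, this is not a Nash equilibrium.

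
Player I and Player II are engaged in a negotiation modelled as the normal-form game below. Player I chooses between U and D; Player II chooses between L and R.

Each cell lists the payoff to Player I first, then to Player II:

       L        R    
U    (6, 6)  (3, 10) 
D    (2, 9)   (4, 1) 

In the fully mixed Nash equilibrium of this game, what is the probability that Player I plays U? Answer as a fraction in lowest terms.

2/3

Let r be the probability that Player I plays U. In a completely mixed equilibrium, Player II must be indifferent between L and R.
Player II's expected payoff from L is 6r + 9(1−r); from R it is 10r + (1−r).
Setting these equal: −3r + 9 = 9r + 1, so r = 2/3.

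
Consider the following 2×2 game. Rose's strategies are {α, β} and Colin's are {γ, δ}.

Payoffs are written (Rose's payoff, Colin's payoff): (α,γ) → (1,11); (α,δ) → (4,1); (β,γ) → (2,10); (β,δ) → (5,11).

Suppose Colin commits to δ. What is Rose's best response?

β

Against δ, Rose earns 4 from α and 5 from β.
So β is the best response.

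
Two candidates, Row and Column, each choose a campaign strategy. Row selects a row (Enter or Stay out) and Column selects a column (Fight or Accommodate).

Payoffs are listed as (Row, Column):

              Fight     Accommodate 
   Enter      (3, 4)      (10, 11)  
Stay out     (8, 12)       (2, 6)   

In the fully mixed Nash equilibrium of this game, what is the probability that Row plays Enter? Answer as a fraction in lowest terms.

Let p be the probability that Row plays Enter. In a completely mixed equilibrium, Column must be indifferent between Fight and Accommodate.
Column's expected payoff from Fight is 4p + 12(1−p); from Accommodate it is 11p + 6(1−p).
Setting these equal: −8p + 12 = 5p + 6, so p = 6/13.

6/13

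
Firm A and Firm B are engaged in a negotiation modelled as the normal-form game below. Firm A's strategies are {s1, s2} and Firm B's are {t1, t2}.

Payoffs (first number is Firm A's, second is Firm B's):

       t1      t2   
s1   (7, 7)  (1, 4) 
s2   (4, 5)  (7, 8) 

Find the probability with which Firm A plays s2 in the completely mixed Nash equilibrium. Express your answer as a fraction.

1/2

Let p be the probability that Firm A plays s1. In a completely mixed equilibrium, Firm B must be indifferent between t1 and t2.
Firm B's expected payoff from t1 is 7p + 5(1−p); from t2 it is 4p + 8(1−p).
Setting these equal: 2p + 5 = −4p + 8, so p = 1/2.
Therefore Firm A plays s2 with probability 1 − 1/2 = 1/2.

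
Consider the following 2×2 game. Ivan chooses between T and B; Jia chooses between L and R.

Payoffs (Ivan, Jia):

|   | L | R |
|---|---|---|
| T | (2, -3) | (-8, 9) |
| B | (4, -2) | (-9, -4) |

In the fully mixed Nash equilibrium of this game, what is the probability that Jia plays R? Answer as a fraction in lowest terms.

Let c be the probability that Jia plays L. In a completely mixed equilibrium, Ivan must be indifferent between T and B.
Ivan's expected payoff from T is 2c − 8(1−c); from B it is 4c − 9(1−c).
Setting these equal: 10c − 8 = 13c − 9, so c = 1/3.
Therefore Jia plays R with probability 1 − 1/3 = 2/3.

2/3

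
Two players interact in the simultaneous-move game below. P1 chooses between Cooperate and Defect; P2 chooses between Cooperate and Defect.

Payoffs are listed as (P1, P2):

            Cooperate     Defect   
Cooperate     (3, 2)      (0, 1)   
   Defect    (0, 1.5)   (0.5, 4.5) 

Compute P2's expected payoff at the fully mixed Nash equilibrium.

15/8

First find x, the probability P1 plays Cooperate, from P2's indifference between Cooperate and Defect: 2x + 1.5(1−x) = x + 4.5(1−x), giving x = 3/4.
Since P2 is indifferent in equilibrium, P2's expected payoff equals the payoff from either column against (3/4, 1/4). Using Cooperate: 2(3/4) + 1.5(1/4) = 15/8.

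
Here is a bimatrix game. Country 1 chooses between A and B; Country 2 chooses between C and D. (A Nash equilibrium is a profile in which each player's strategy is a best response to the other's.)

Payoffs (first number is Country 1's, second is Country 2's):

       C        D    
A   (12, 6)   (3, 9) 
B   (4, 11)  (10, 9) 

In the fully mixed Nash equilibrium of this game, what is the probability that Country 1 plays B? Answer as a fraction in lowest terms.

3/5

Let x be the probability that Country 1 plays A. In a completely mixed equilibrium, Country 2 must be indifferent between C and D.
Country 2's expected payoff from C is 6x + 11(1−x); from D it is 9x + 9(1−x).
Setting these equal: −5x + 11 = 9, so x = 2/5.
Therefore Country 1 plays B with probability 1 − 2/5 = 3/5.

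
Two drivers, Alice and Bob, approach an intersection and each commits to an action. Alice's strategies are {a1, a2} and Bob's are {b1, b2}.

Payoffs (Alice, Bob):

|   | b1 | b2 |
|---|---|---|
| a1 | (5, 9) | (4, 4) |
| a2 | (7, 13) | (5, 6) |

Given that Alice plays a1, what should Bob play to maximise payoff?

b1

Against a1, Bob earns 9 from b1 and 4 from b2.
So b1 is the best response.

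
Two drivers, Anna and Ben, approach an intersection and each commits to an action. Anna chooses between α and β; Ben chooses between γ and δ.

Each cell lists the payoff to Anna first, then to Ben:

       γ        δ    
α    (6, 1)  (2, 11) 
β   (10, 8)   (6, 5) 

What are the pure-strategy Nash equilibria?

(α, γ): Anna prefers β (10 > 6); Ben prefers δ (11 > 1) — not an equilibrium.
(α, δ): Anna prefers β (6 > 2) — not an equilibrium.
(β, γ): Anna gets 10 ≥ 6 from α, and Ben gets 8 ≥ 5 from δ — Nash equilibrium.
(β, δ): Ben prefers γ (8 > 5) — not an equilibrium.

(β, γ)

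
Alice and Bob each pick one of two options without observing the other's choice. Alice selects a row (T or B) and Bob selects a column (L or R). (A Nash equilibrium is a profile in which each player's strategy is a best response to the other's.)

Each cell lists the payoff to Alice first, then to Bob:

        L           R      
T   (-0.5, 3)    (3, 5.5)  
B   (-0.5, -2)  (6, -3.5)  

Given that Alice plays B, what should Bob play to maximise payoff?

Against B, Bob earns -2 from L and -3.5 from R.
So L is the best response.

L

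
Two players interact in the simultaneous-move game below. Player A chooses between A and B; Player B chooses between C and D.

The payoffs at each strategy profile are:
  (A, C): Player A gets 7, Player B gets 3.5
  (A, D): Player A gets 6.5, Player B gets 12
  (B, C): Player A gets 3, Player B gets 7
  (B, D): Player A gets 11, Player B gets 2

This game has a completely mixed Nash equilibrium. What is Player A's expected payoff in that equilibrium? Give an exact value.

First find y, the probability Player B plays C, from Player A's indifference between A and B: 7y + 6.5(1−y) = 3y + 11(1−y), giving y = 9/17.
Since Player A is indifferent in equilibrium, Player A's expected payoff equals the payoff from either row against (9/17, 8/17). Using A: 7(9/17) + 6.5(8/17) = 115/17.

115/17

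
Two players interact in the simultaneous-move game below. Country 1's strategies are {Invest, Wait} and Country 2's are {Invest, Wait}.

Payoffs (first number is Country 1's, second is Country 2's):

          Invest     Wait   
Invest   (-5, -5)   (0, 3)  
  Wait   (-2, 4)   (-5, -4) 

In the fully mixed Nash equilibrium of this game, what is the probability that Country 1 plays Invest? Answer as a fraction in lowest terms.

1/2

Let x be the probability that Country 1 plays Invest. In a completely mixed equilibrium, Country 2 must be indifferent between Invest and Wait.
Country 2's expected payoff from Invest is −5x + 4(1−x); from Wait it is 3x − 4(1−x).
Setting these equal: −9x + 4 = 7x − 4, so x = 1/2.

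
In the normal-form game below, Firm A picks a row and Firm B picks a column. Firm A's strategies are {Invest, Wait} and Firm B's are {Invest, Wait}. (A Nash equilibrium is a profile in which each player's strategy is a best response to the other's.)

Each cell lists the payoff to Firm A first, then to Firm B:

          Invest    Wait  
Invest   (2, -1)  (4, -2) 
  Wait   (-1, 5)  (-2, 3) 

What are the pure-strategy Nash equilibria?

(Invest, Invest): Firm A gets 2 ≥ -1 from Wait, and Firm B gets -1 ≥ -2 from Wait — Nash equilibrium.
(Invest, Wait): Firm B prefers Invest (-1 > -2) — not an equilibrium.
(Wait, Invest): Firm A prefers Invest (2 > -1) — not an equilibrium.
(Wait, Wait): Firm A prefers Invest (4 > -2); Firm B prefers Invest (5 > 3) — not an equilibrium.

(Invest, Invest)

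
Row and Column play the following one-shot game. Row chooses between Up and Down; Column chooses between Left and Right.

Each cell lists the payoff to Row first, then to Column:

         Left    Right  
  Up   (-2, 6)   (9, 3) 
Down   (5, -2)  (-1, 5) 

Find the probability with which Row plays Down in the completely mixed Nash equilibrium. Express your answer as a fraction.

Let x be the probability that Row plays Up. In a completely mixed equilibrium, Column must be indifferent between Left and Right.
Column's expected payoff from Left is 6x − 2(1−x); from Right it is 3x + 5(1−x).
Setting these equal: 8x − 2 = −2x + 5, so x = 7/10.
Therefore Row plays Down with probability 1 − 7/10 = 3/10.

3/10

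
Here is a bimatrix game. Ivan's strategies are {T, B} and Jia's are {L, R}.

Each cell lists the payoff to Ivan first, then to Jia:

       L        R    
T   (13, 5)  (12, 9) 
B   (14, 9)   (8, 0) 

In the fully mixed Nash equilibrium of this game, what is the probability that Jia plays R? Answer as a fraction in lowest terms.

1/5

Let c be the probability that Jia plays L. In a completely mixed equilibrium, Ivan must be indifferent between T and B.
Ivan's expected payoff from T is 13c + 12(1−c); from B it is 14c + 8(1−c).
Setting these equal: c + 12 = 6c + 8, so c = 4/5.
Therefore Jia plays R with probability 1 − 4/5 = 1/5.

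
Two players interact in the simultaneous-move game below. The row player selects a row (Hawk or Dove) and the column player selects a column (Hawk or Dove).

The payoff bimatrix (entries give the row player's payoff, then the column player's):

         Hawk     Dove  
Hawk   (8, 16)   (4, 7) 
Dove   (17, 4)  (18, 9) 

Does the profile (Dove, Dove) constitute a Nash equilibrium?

Yes

At (Dove, Dove), the row player earns 18; switching to Hawk would give 4, so the row player has no profitable deviation.
The column player earns 9; switching to Hawk would give 4, so the column player has no profitable deviation.
Neither player can gain by a unilateral deviation, so this profile is a Nash equilibrium.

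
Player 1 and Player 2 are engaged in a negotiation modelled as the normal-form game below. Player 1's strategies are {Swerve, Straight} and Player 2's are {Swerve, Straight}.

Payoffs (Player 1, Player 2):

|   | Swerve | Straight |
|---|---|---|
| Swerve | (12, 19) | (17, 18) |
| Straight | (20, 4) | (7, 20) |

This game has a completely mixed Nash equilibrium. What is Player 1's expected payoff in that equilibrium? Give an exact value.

128/9

First find q, the probability Player 2 plays Swerve, from Player 1's indifference between Swerve and Straight: 12q + 17(1−q) = 20q + 7(1−q), giving q = 5/9.
Since Player 1 is indifferent in equilibrium, Player 1's expected payoff equals the payoff from either row against (5/9, 4/9). Using Swerve: 12(5/9) + 17(4/9) = 128/9.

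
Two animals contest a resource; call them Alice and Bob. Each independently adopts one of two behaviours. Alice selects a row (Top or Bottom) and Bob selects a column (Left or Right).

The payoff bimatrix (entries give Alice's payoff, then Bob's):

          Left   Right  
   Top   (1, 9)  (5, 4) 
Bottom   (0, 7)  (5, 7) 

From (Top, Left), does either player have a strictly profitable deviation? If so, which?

Alice at (Top, Left) earns 1; deviating to Bottom yields 0 — not better.
Bob earns 9; deviating to Right yields 4 — not better.
Neither player can strictly improve; the profile is a Nash equilibrium.

Neither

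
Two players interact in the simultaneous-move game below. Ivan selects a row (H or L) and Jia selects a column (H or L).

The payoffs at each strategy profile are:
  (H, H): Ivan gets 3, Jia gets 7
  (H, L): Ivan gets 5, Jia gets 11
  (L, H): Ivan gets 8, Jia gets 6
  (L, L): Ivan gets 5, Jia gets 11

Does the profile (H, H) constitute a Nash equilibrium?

At (H, H), Ivan earns 3; switching to L would give 8, so Ivan would deviate.
Jia earns 7; switching to L would give 11, so Jia would deviate.
Since at least one player can profitably deviate, this is not a Nash equilibrium.

No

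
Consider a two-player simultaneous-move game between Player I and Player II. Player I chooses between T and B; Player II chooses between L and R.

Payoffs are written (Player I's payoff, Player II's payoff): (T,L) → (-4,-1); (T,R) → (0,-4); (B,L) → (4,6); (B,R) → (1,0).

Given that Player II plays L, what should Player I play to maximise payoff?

Against L, Player I earns -4 from T and 4 from B.
So B is the best response.

B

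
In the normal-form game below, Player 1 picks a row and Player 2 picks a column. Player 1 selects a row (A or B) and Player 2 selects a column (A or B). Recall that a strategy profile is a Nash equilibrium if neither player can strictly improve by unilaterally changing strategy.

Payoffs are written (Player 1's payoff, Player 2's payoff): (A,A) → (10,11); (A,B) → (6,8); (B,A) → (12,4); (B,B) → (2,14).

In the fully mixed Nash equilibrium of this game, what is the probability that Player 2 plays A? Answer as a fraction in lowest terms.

2/3

Let q be the probability that Player 2 plays A. In a completely mixed equilibrium, Player 1 must be indifferent between A and B.
Player 1's expected payoff from A is 10q + 6(1−q); from B it is 12q + 2(1−q).
Setting these equal: 4q + 6 = 10q + 2, so q = 2/3.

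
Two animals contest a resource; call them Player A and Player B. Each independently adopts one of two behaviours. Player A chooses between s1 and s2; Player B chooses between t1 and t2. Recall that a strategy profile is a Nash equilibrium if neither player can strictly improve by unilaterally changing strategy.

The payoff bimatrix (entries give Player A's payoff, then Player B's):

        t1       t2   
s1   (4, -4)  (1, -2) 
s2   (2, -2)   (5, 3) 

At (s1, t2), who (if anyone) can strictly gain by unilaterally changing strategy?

Player A at (s1, t2) earns 1; deviating to s2 yields 5 — a strict improvement.
Player B earns -2; deviating to t1 yields -4 — not better.
Only Player A has a strictly profitable deviation.

Player A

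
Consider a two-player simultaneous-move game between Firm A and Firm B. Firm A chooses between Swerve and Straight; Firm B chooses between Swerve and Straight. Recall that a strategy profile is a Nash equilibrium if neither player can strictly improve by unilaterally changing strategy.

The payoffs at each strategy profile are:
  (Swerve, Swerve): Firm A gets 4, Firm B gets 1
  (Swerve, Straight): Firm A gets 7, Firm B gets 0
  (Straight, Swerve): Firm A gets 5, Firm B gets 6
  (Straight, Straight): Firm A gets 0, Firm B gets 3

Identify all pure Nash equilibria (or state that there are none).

(Swerve, Swerve): Firm A prefers Straight (5 > 4) — not an equilibrium.
(Swerve, Straight): Firm B prefers Swerve (1 > 0) — not an equilibrium.
(Straight, Swerve): Firm A gets 5 ≥ 4 from Swerve, and Firm B gets 6 ≥ 3 from Straight — Nash equilibrium.
(Straight, Straight): Firm A prefers Swerve (7 > 0); Firm B prefers Swerve (6 > 3) — not an equilibrium.

(Straight, Swerve)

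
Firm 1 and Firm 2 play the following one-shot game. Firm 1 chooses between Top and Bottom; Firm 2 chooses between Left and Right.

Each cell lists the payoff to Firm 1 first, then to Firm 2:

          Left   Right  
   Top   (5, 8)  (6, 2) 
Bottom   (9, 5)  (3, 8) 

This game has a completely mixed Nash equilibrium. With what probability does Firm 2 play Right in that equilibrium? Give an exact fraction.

4/7

Let q be the probability that Firm 2 plays Left. In a completely mixed equilibrium, Firm 1 must be indifferent between Top and Bottom.
Firm 1's expected payoff from Top is 5q + 6(1−q); from Bottom it is 9q + 3(1−q).
Setting these equal: −q + 6 = 6q + 3, so q = 3/7.
Therefore Firm 2 plays Right with probability 1 − 3/7 = 4/7.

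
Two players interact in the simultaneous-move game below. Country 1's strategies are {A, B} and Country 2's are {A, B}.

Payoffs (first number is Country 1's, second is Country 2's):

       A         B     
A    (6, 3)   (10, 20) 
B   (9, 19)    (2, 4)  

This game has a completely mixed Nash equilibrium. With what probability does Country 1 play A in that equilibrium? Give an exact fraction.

Let p be the probability that Country 1 plays A. In a completely mixed equilibrium, Country 2 must be indifferent between A and B.
Country 2's expected payoff from A is 3p + 19(1−p); from B it is 20p + 4(1−p).
Setting these equal: −16p + 19 = 16p + 4, so p = 15/32.

15/32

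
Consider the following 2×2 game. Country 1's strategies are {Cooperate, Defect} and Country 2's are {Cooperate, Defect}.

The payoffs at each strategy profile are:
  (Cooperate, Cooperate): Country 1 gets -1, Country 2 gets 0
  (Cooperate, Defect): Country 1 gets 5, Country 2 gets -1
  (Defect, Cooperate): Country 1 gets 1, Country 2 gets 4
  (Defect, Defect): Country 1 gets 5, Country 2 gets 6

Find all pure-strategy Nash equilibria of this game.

(Defect, Defect)

(Cooperate, Cooperate): Country 1 prefers Defect (1 > -1) — not an equilibrium.
(Cooperate, Defect): Country 2 prefers Cooperate (0 > -1) — not an equilibrium.
(Defect, Cooperate): Country 2 prefers Defect (6 > 4) — not an equilibrium.
(Defect, Defect): Country 1 gets 5 ≥ 5 from Cooperate, and Country 2 gets 6 ≥ 4 from Cooperate — Nash equilibrium.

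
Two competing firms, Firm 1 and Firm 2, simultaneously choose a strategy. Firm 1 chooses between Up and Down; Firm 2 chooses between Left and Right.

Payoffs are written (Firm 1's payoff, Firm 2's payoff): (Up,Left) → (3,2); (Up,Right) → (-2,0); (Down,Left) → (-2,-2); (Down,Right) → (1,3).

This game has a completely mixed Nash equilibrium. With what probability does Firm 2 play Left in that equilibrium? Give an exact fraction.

3/8

Let c be the probability that Firm 2 plays Left. In a completely mixed equilibrium, Firm 1 must be indifferent between Up and Down.
Firm 1's expected payoff from Up is 3c − 2(1−c); from Down it is −2c + (1−c).
Setting these equal: 5c − 2 = −3c + 1, so c = 3/8.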